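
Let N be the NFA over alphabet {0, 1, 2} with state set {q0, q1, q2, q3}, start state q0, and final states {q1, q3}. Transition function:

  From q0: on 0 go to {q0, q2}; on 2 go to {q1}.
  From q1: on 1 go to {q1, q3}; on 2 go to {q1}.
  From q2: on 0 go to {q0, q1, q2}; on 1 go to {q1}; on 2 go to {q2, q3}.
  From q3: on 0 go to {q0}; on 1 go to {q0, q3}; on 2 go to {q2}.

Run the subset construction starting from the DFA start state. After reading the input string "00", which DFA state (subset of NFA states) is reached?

{q0, q1, q2}

Start: {q0}.
δ(q0,0) = {q0, q2}.
Union: {q0, q2}.
After 0: {q0, q2}.
δ(q0,0) = {q0, q2}; δ(q2,0) = {q0, q1, q2}.
Union: {q0, q1, q2}.
After 0: {q0, q1, q2}.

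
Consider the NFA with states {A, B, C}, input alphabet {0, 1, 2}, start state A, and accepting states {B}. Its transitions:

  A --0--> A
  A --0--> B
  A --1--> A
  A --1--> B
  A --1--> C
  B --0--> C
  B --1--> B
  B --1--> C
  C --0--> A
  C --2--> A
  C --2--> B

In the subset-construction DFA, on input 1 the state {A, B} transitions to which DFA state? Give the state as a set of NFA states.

δ(A,1) = {A, B, C}; δ(B,1) = {B, C}.
Union: {A, B, C}.

{A, B, C}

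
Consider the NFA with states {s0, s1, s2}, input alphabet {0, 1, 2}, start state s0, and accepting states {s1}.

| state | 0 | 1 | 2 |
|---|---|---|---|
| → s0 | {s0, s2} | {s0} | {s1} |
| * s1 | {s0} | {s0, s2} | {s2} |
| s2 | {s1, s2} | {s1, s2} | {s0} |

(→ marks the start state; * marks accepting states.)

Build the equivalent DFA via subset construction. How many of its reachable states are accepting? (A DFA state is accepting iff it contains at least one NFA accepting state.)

4

Start state of the DFA: {s0}.
{s0} --0--> {s0, s2}  [new]
{s0} --1--> {s0}  [seen]
{s0} --2--> {s1}  [new]
{s0, s2} --0--> {s0, s1, s2}  [new]
{s0, s2} --1--> {s0, s1, s2}  [seen]
{s0, s2} --2--> {s0, s1}  [new]
{s1} --0--> {s0}  [seen]
{s1} --1--> {s0, s2}  [seen]
{s1} --2--> {s2}  [new]
{s0, s1, s2} --0--> {s0, s1, s2}  [seen]
{s0, s1, s2} --1--> {s0, s1, s2}  [seen]
{s0, s1, s2} --2--> {s0, s1, s2}  [seen]
{s0, s1} --0--> {s0, s2}  [seen]
{s0, s1} --1--> {s0, s2}  [seen]
{s0, s1} --2--> {s1, s2}  [new]
{s2} --0--> {s1, s2}  [seen]
{s2} --1--> {s1, s2}  [seen]
{s2} --2--> {s0}  [seen]
{s1, s2} --0--> {s0, s1, s2}  [seen]
{s1, s2} --1--> {s0, s1, s2}  [seen]
{s1, s2} --2--> {s0, s2}  [seen]
Reachable DFA states: {s0}, {s0, s2}, {s1}, {s0, s1, s2}, {s0, s1}, {s2}, {s1, s2}.
Accepting DFA states (contain an NFA accepting state): {s1}, {s0, s1, s2}, {s0, s1}, {s1, s2}.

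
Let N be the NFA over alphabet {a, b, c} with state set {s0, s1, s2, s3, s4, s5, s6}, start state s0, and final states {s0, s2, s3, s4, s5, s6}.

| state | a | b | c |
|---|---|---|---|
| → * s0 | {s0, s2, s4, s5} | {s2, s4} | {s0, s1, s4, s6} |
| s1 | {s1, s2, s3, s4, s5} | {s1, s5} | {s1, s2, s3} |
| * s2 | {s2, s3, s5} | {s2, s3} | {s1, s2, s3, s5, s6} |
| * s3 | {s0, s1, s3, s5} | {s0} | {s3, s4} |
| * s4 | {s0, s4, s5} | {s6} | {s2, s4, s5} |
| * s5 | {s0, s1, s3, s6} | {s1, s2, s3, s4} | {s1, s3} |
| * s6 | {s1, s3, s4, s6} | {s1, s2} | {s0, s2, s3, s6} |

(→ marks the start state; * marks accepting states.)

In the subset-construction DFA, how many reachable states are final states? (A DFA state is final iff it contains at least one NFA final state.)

14

Start state of the DFA: {s0}.
{s0} --a--> {s0, s2, s4, s5}  [new]
{s0} --b--> {s2, s4}  [new]
{s0} --c--> {s0, s1, s4, s6}  [new]
{s0, s2, s4, s5} --a--> {s0, s1, s2, s3, s4, s5, s6}  [new]
{s0, s2, s4, s5} --b--> {s1, s2, s3, s4, s6}  [new]
{s0, s2, s4, s5} --c--> {s0, s1, s2, s3, s4, s5, s6}  [seen]
{s2, s4} --a--> {s0, s2, s3, s4, s5}  [new]
{s2, s4} --b--> {s2, s3, s6}  [new]
{s2, s4} --c--> {s1, s2, s3, s4, s5, s6}  [new]
{s0, s1, s4, s6} --a--> {s0, s1, s2, s3, s4, s5, s6}  [seen]
{s0, s1, s4, s6} --b--> {s1, s2, s4, s5, s6}  [new]
{s0, s1, s4, s6} --c--> {s0, s1, s2, s3, s4, s5, s6}  [seen]
{s0, s1, s2, s3, s4, s5, s6} --a--> {s0, s1, s2, s3, s4, s5, s6}  [seen]
{s0, s1, s2, s3, s4, s5, s6} --b--> {s0, s1, s2, s3, s4, s5, s6}  [seen]
{s0, s1, s2, s3, s4, s5, s6} --c--> {s0, s1, s2, s3, s4, s5, s6}  [seen]
{s1, s2, s3, s4, s6} --a--> {s0, s1, s2, s3, s4, s5, s6}  [seen]
{s1, s2, s3, s4, s6} --b--> {s0, s1, s2, s3, s5, s6}  [new]
{s1, s2, s3, s4, s6} --c--> {s0, s1, s2, s3, s4, s5, s6}  [seen]
{s0, s2, s3, s4, s5} --a--> {s0, s1, s2, s3, s4, s5, s6}  [seen]
{s0, s2, s3, s4, s5} --b--> {s0, s1, s2, s3, s4, s6}  [new]
{s0, s2, s3, s4, s5} --c--> {s0, s1, s2, s3, s4, s5, s6}  [seen]
{s2, s3, s6} --a--> {s0, s1, s2, s3, s4, s5, s6}  [seen]
{s2, s3, s6} --b--> {s0, s1, s2, s3}  [new]
{s2, s3, s6} --c--> {s0, s1, s2, s3, s4, s5, s6}  [seen]
{s1, s2, s3, s4, s5, s6} --a--> {s0, s1, s2, s3, s4, s5, s6}  [seen]
{s1, s2, s3, s4, s5, s6} --b--> {s0, s1, s2, s3, s4, s5, s6}  [seen]
{s1, s2, s3, s4, s5, s6} --c--> {s0, s1, s2, s3, s4, s5, s6}  [seen]
{s1, s2, s4, s5, s6} --a--> {s0, s1, s2, s3, s4, s5, s6}  [seen]
{s1, s2, s4, s5, s6} --b--> {s1, s2, s3, s4, s5, s6}  [seen]
{s1, s2, s4, s5, s6} --c--> {s0, s1, s2, s3, s4, s5, s6}  [seen]
{s0, s1, s2, s3, s5, s6} --a--> {s0, s1, s2, s3, s4, s5, s6}  [seen]
{s0, s1, s2, s3, s5, s6} --b--> {s0, s1, s2, s3, s4, s5}  [new]
{s0, s1, s2, s3, s5, s6} --c--> {s0, s1, s2, s3, s4, s5, s6}  [seen]
{s0, s1, s2, s3, s4, s6} --a--> {s0, s1, s2, s3, s4, s5, s6}  [seen]
{s0, s1, s2, s3, s4, s6} --b--> {s0, s1, s2, s3, s4, s5, s6}  [seen]
{s0, s1, s2, s3, s4, s6} --c--> {s0, s1, s2, s3, s4, s5, s6}  [seen]
{s0, s1, s2, s3} --a--> {s0, s1, s2, s3, s4, s5}  [seen]
{s0, s1, s2, s3} --b--> {s0, s1, s2, s3, s4, s5}  [seen]
{s0, s1, s2, s3} --c--> {s0, s1, s2, s3, s4, s5, s6}  [seen]
{s0, s1, s2, s3, s4, s5} --a--> {s0, s1, s2, s3, s4, s5, s6}  [seen]
{s0, s1, s2, s3, s4, s5} --b--> {s0, s1, s2, s3, s4, s5, s6}  [seen]
{s0, s1, s2, s3, s4, s5} --c--> {s0, s1, s2, s3, s4, s5, s6}  [seen]
Reachable DFA states: {s0}, {s0, s2, s4, s5}, {s2, s4}, {s0, s1, s4, s6}, {s0, s1, s2, s3, s4, s5, s6}, {s1, s2, s3, s4, s6}, {s0, s2, s3, s4, s5}, {s2, s3, s6}, {s1, s2, s3, s4, s5, s6}, {s1, s2, s4, s5, s6}, {s0, s1, s2, s3, s5, s6}, {s0, s1, s2, s3, s4, s6}, {s0, s1, s2, s3}, {s0, s1, s2, s3, s4, s5}.
Accepting DFA states (contain an NFA accepting state): {s0}, {s0, s2, s4, s5}, {s2, s4}, {s0, s1, s4, s6}, {s0, s1, s2, s3, s4, s5, s6}, {s1, s2, s3, s4, s6}, {s0, s2, s3, s4, s5}, {s2, s3, s6}, {s1, s2, s3, s4, s5, s6}, {s1, s2, s4, s5, s6}, {s0, s1, s2, s3, s5, s6}, {s0, s1, s2, s3, s4, s6}, {s0, s1, s2, s3}, {s0, s1, s2, s3, s4, s5}.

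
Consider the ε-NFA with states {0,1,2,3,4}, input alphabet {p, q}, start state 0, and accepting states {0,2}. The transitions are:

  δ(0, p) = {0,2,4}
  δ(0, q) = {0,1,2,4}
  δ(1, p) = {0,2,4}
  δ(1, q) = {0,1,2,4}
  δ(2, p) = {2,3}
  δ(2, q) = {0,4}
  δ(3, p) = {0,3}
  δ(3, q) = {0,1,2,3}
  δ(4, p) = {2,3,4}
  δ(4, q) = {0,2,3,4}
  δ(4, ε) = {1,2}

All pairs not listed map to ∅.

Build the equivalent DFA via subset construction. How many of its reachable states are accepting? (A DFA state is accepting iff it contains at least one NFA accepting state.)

3

Start state of the DFA: {0} (ε-closure of the NFA start).
{0} --p--> {0,1,2,4}  [new]
{0} --q--> {0,1,2,4}  [seen]
{0,1,2,4} --p--> {0,1,2,3,4}  [new]
{0,1,2,4} --q--> {0,1,2,3,4}  [seen]
{0,1,2,3,4} --p--> {0,1,2,3,4}  [seen]
{0,1,2,3,4} --q--> {0,1,2,3,4}  [seen]
Reachable DFA states: {0}, {0,1,2,4}, {0,1,2,3,4}.
Accepting DFA states (contain an NFA accepting state): {0}, {0,1,2,4}, {0,1,2,3,4}.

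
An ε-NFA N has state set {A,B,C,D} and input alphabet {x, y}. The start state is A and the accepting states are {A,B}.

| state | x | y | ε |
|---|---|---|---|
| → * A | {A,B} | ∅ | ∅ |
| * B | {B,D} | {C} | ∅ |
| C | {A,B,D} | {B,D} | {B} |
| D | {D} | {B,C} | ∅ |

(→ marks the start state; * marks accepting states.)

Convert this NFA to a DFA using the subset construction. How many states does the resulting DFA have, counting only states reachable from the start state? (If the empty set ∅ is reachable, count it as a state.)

6

Start state of the DFA: {A} (ε-closure of the NFA start).
{A} --x--> {A,B}  [new]
{A} --y--> ∅  [new]
{A,B} --x--> {A,B,D}  [new]
{A,B} --y--> {B,C}  [new]
∅ --x--> ∅  [seen]
∅ --y--> ∅  [seen]
{A,B,D} --x--> {A,B,D}  [seen]
{A,B,D} --y--> {B,C}  [seen]
{B,C} --x--> {A,B,D}  [seen]
{B,C} --y--> {B,C,D}  [new]
{B,C,D} --x--> {A,B,D}  [seen]
{B,C,D} --y--> {B,C,D}  [seen]
Reachable DFA states: {A}, {A,B}, ∅, {A,B,D}, {B,C}, {B,C,D}.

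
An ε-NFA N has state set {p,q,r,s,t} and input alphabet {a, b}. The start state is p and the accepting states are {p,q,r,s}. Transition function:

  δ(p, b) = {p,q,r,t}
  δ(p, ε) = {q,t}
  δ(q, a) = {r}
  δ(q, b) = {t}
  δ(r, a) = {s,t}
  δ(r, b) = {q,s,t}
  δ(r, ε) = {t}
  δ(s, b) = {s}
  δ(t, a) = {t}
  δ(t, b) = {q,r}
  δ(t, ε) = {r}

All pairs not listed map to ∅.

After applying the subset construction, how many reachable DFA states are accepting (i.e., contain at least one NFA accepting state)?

4

Start state of the DFA: {p,q,r,t} (ε-closure of the NFA start).
{p,q,r,t} --a--> {r,s,t}  [new]
{p,q,r,t} --b--> {p,q,r,s,t}  [new]
{r,s,t} --a--> {r,s,t}  [seen]
{r,s,t} --b--> {q,r,s,t}  [new]
{p,q,r,s,t} --a--> {r,s,t}  [seen]
{p,q,r,s,t} --b--> {p,q,r,s,t}  [seen]
{q,r,s,t} --a--> {r,s,t}  [seen]
{q,r,s,t} --b--> {q,r,s,t}  [seen]
Reachable DFA states: {p,q,r,t}, {r,s,t}, {p,q,r,s,t}, {q,r,s,t}.
Accepting DFA states (contain an NFA accepting state): {p,q,r,t}, {r,s,t}, {p,q,r,s,t}, {q,r,s,t}.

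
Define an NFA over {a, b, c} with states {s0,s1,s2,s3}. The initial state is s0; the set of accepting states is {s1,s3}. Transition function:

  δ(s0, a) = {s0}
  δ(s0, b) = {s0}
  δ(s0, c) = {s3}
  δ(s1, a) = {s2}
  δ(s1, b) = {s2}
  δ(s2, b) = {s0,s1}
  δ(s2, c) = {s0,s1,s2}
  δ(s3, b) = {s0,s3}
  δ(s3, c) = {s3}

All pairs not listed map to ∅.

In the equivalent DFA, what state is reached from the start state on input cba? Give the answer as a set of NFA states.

Start: {s0}.
δ(s0,c) = {s3}.
Union: {s3}.
After c: {s3}.
δ(s3,b) = {s0,s3}.
Union: {s0,s3}.
After b: {s0,s3}.
δ(s0,a) = {s0}; δ(s3,a) = ∅.
Union: {s0}.
After a: {s0}.

{s0}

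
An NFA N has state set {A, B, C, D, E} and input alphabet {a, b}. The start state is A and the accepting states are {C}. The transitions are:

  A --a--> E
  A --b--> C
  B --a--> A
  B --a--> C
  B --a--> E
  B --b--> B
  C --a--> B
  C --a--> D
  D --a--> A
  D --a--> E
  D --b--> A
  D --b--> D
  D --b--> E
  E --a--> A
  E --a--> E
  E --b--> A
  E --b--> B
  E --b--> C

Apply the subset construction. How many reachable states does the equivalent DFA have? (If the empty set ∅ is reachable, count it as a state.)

12

Start state of the DFA: {A}.
{A} --a--> {E}  [new]
{A} --b--> {C}  [new]
{E} --a--> {A, E}  [new]
{E} --b--> {A, B, C}  [new]
{C} --a--> {B, D}  [new]
{C} --b--> ∅  [new]
{A, E} --a--> {A, E}  [seen]
{A, E} --b--> {A, B, C}  [seen]
{A, B, C} --a--> {A, B, C, D, E}  [new]
{A, B, C} --b--> {B, C}  [new]
{B, D} --a--> {A, C, E}  [new]
{B, D} --b--> {A, B, D, E}  [new]
∅ --a--> ∅  [seen]
∅ --b--> ∅  [seen]
{A, B, C, D, E} --a--> {A, B, C, D, E}  [seen]
{A, B, C, D, E} --b--> {A, B, C, D, E}  [seen]
{B, C} --a--> {A, B, C, D, E}  [seen]
{B, C} --b--> {B}  [new]
{A, C, E} --a--> {A, B, D, E}  [seen]
{A, C, E} --b--> {A, B, C}  [seen]
{A, B, D, E} --a--> {A, C, E}  [seen]
{A, B, D, E} --b--> {A, B, C, D, E}  [seen]
{B} --a--> {A, C, E}  [seen]
{B} --b--> {B}  [seen]
Reachable DFA states: {A}, {E}, {C}, {A, E}, {A, B, C}, {B, D}, ∅, {A, B, C, D, E}, {B, C}, {A, C, E}, {A, B, D, E}, {B}.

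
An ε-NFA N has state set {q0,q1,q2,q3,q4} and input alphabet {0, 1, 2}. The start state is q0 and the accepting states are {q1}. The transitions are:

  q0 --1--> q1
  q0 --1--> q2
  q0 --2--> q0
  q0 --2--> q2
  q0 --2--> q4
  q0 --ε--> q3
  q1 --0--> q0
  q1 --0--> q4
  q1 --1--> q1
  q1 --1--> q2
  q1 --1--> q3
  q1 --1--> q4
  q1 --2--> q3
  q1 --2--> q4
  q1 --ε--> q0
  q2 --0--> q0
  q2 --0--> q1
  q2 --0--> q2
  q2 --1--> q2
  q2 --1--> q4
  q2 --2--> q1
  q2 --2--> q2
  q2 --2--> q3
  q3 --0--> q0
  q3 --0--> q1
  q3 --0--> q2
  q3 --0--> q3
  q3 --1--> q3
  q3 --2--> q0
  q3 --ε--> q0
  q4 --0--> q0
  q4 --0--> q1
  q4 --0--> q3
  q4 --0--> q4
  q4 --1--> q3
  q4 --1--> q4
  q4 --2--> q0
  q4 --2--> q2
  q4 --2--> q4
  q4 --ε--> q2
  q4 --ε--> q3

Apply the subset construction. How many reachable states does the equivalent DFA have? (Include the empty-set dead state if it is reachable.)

Start state of the DFA: {q0,q3} (ε-closure of the NFA start).
{q0,q3} --0--> {q0,q1,q2,q3}  [new]
{q0,q3} --1--> {q0,q1,q2,q3}  [seen]
{q0,q3} --2--> {q0,q2,q3,q4}  [new]
{q0,q1,q2,q3} --0--> {q0,q1,q2,q3,q4}  [new]
{q0,q1,q2,q3} --1--> {q0,q1,q2,q3,q4}  [seen]
{q0,q1,q2,q3} --2--> {q0,q1,q2,q3,q4}  [seen]
{q0,q2,q3,q4} --0--> {q0,q1,q2,q3,q4}  [seen]
{q0,q2,q3,q4} --1--> {q0,q1,q2,q3,q4}  [seen]
{q0,q2,q3,q4} --2--> {q0,q1,q2,q3,q4}  [seen]
{q0,q1,q2,q3,q4} --0--> {q0,q1,q2,q3,q4}  [seen]
{q0,q1,q2,q3,q4} --1--> {q0,q1,q2,q3,q4}  [seen]
{q0,q1,q2,q3,q4} --2--> {q0,q1,q2,q3,q4}  [seen]
Reachable DFA states: {q0,q3}, {q0,q1,q2,q3}, {q0,q2,q3,q4}, {q0,q1,q2,q3,q4}.

4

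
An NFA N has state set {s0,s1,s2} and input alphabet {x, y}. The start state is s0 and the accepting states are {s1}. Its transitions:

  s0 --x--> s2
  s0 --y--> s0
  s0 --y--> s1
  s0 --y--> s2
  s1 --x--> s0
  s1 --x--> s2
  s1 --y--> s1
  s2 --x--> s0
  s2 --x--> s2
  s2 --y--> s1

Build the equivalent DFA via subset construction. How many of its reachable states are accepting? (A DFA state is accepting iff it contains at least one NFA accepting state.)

2

Start state of the DFA: {s0}.
{s0} --x--> {s2}  [new]
{s0} --y--> {s0,s1,s2}  [new]
{s2} --x--> {s0,s2}  [new]
{s2} --y--> {s1}  [new]
{s0,s1,s2} --x--> {s0,s2}  [seen]
{s0,s1,s2} --y--> {s0,s1,s2}  [seen]
{s0,s2} --x--> {s0,s2}  [seen]
{s0,s2} --y--> {s0,s1,s2}  [seen]
{s1} --x--> {s0,s2}  [seen]
{s1} --y--> {s1}  [seen]
Reachable DFA states: {s0}, {s2}, {s0,s1,s2}, {s0,s2}, {s1}.
Accepting DFA states (contain an NFA accepting state): {s0,s1,s2}, {s1}.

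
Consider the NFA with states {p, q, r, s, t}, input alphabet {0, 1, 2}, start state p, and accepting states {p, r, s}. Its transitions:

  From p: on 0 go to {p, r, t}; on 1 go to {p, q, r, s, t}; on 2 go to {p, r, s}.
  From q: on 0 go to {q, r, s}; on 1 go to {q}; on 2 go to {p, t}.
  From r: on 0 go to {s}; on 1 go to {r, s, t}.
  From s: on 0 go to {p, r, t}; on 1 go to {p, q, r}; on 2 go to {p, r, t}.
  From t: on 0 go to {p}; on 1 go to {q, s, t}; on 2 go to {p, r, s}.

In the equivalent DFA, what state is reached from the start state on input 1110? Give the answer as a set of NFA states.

Start: {p}.
δ(p,1) = {p, q, r, s, t}.
Union: {p, q, r, s, t}.
After 1: {p, q, r, s, t}.
δ(p,1) = {p, q, r, s, t}; δ(q,1) = {q}; δ(r,1) = {r, s, t}; δ(s,1) = {p, q, r}; δ(t,1) = {q, s, t}.
Union: {p, q, r, s, t}.
After 1: {p, q, r, s, t}.
δ(p,1) = {p, q, r, s, t}; δ(q,1) = {q}; δ(r,1) = {r, s, t}; δ(s,1) = {p, q, r}; δ(t,1) = {q, s, t}.
Union: {p, q, r, s, t}.
After 1: {p, q, r, s, t}.
δ(p,0) = {p, r, t}; δ(q,0) = {q, r, s}; δ(r,0) = {s}; δ(s,0) = {p, r, t}; δ(t,0) = {p}.
Union: {p, q, r, s, t}.
After 0: {p, q, r, s, t}.

{p, q, r, s, t}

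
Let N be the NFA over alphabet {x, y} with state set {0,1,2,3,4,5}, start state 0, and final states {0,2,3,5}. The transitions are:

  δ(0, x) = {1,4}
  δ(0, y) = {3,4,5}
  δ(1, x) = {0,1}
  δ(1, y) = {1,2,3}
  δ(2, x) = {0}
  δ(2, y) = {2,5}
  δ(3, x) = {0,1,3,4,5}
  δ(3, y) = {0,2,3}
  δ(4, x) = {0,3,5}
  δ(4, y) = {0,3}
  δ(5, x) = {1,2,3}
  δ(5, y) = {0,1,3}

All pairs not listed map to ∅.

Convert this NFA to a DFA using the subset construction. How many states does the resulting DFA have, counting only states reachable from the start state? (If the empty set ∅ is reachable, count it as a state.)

7

Start state of the DFA: {0}.
{0} --x--> {1,4}  [new]
{0} --y--> {3,4,5}  [new]
{1,4} --x--> {0,1,3,5}  [new]
{1,4} --y--> {0,1,2,3}  [new]
{3,4,5} --x--> {0,1,2,3,4,5}  [new]
{3,4,5} --y--> {0,1,2,3}  [seen]
{0,1,3,5} --x--> {0,1,2,3,4,5}  [seen]
{0,1,3,5} --y--> {0,1,2,3,4,5}  [seen]
{0,1,2,3} --x--> {0,1,3,4,5}  [new]
{0,1,2,3} --y--> {0,1,2,3,4,5}  [seen]
{0,1,2,3,4,5} --x--> {0,1,2,3,4,5}  [seen]
{0,1,2,3,4,5} --y--> {0,1,2,3,4,5}  [seen]
{0,1,3,4,5} --x--> {0,1,2,3,4,5}  [seen]
{0,1,3,4,5} --y--> {0,1,2,3,4,5}  [seen]
Reachable DFA states: {0}, {1,4}, {3,4,5}, {0,1,3,5}, {0,1,2,3}, {0,1,2,3,4,5}, {0,1,3,4,5}.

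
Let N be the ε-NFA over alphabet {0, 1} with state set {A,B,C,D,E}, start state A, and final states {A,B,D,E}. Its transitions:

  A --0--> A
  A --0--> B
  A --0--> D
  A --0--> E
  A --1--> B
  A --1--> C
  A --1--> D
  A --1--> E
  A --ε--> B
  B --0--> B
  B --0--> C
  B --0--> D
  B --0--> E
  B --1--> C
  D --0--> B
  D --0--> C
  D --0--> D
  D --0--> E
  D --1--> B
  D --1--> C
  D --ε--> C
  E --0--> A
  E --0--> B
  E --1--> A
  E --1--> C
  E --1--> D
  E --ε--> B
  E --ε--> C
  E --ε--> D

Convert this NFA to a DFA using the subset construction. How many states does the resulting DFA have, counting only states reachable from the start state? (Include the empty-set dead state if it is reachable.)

4

Start state of the DFA: {A,B} (ε-closure of the NFA start).
{A,B} --0--> {A,B,C,D,E}  [new]
{A,B} --1--> {B,C,D,E}  [new]
{A,B,C,D,E} --0--> {A,B,C,D,E}  [seen]
{A,B,C,D,E} --1--> {A,B,C,D,E}  [seen]
{B,C,D,E} --0--> {A,B,C,D,E}  [seen]
{B,C,D,E} --1--> {A,B,C,D}  [new]
{A,B,C,D} --0--> {A,B,C,D,E}  [seen]
{A,B,C,D} --1--> {B,C,D,E}  [seen]
Reachable DFA states: {A,B}, {A,B,C,D,E}, {B,C,D,E}, {A,B,C,D}.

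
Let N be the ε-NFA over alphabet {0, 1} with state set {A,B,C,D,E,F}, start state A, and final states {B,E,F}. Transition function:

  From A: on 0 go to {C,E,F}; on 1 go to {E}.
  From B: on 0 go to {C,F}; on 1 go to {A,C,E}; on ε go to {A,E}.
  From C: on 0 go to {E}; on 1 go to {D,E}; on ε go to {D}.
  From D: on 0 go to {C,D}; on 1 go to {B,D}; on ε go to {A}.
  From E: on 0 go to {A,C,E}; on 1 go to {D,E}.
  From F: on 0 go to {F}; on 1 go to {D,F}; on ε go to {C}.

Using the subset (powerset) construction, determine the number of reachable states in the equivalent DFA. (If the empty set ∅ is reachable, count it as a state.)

8

Start state of the DFA: {A} (ε-closure of the NFA start).
{A} --0--> {A,C,D,E,F}  [new]
{A} --1--> {E}  [new]
{A,C,D,E,F} --0--> {A,C,D,E,F}  [seen]
{A,C,D,E,F} --1--> {A,B,C,D,E,F}  [new]
{E} --0--> {A,C,D,E}  [new]
{E} --1--> {A,D,E}  [new]
{A,B,C,D,E,F} --0--> {A,C,D,E,F}  [seen]
{A,B,C,D,E,F} --1--> {A,B,C,D,E,F}  [seen]
{A,C,D,E} --0--> {A,C,D,E,F}  [seen]
{A,C,D,E} --1--> {A,B,D,E}  [new]
{A,D,E} --0--> {A,C,D,E,F}  [seen]
{A,D,E} --1--> {A,B,D,E}  [seen]
{A,B,D,E} --0--> {A,C,D,E,F}  [seen]
{A,B,D,E} --1--> {A,B,C,D,E}  [new]
{A,B,C,D,E} --0--> {A,C,D,E,F}  [seen]
{A,B,C,D,E} --1--> {A,B,C,D,E}  [seen]
Reachable DFA states: {A}, {A,C,D,E,F}, {E}, {A,B,C,D,E,F}, {A,C,D,E}, {A,D,E}, {A,B,D,E}, {A,B,C,D,E}.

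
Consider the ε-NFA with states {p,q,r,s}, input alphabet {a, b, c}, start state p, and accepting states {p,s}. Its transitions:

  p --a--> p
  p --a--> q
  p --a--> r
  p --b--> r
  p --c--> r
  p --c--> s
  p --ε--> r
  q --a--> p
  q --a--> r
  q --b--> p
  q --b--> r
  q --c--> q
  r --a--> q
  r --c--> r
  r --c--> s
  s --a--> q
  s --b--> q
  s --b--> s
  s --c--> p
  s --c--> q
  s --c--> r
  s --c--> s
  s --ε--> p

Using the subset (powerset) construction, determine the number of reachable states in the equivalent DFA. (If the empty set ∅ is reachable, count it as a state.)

7

Start state of the DFA: {p,r} (ε-closure of the NFA start).
{p,r} --a--> {p,q,r}  [new]
{p,r} --b--> {r}  [new]
{p,r} --c--> {p,r,s}  [new]
{p,q,r} --a--> {p,q,r}  [seen]
{p,q,r} --b--> {p,r}  [seen]
{p,q,r} --c--> {p,q,r,s}  [new]
{r} --a--> {q}  [new]
{r} --b--> ∅  [new]
{r} --c--> {p,r,s}  [seen]
{p,r,s} --a--> {p,q,r}  [seen]
{p,r,s} --b--> {p,q,r,s}  [seen]
{p,r,s} --c--> {p,q,r,s}  [seen]
{p,q,r,s} --a--> {p,q,r}  [seen]
{p,q,r,s} --b--> {p,q,r,s}  [seen]
{p,q,r,s} --c--> {p,q,r,s}  [seen]
{q} --a--> {p,r}  [seen]
{q} --b--> {p,r}  [seen]
{q} --c--> {q}  [seen]
∅ --a--> ∅  [seen]
∅ --b--> ∅  [seen]
∅ --c--> ∅  [seen]
Reachable DFA states: {p,r}, {p,q,r}, {r}, {p,r,s}, {p,q,r,s}, {q}, ∅.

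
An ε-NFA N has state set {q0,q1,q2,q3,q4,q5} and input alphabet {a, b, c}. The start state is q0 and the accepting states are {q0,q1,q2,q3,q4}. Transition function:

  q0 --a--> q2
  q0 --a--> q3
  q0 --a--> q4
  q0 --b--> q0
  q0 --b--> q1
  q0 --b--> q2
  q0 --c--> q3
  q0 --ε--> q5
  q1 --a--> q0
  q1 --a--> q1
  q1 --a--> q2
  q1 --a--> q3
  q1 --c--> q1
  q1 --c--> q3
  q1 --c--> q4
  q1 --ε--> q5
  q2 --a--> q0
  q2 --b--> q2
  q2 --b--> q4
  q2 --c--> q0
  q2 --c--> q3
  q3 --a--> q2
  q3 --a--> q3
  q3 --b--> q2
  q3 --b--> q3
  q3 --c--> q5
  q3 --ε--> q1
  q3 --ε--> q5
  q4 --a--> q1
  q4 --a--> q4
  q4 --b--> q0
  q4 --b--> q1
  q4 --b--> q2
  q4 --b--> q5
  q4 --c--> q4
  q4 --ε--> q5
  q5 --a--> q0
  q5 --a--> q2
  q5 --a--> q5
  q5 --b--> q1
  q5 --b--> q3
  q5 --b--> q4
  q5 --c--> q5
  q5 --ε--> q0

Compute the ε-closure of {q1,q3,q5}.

Begin with {q1,q3,q5}.
q5 →ε {q0}; add q0.
ε-closure = {q0,q1,q3,q5}.

{q0,q1,q3,q5}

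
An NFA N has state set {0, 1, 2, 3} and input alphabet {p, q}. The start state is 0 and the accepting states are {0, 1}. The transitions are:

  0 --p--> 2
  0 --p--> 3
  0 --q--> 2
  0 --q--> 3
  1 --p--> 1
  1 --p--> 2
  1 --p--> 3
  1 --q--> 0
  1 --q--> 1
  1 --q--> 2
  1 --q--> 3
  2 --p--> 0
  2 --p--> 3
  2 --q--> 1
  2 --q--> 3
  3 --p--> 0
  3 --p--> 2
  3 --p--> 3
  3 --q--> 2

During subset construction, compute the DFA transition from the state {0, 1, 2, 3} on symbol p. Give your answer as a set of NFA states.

δ(0,p) = {2, 3}; δ(1,p) = {1, 2, 3}; δ(2,p) = {0, 3}; δ(3,p) = {0, 2, 3}.
Union: {0, 1, 2, 3}.

{0, 1, 2, 3}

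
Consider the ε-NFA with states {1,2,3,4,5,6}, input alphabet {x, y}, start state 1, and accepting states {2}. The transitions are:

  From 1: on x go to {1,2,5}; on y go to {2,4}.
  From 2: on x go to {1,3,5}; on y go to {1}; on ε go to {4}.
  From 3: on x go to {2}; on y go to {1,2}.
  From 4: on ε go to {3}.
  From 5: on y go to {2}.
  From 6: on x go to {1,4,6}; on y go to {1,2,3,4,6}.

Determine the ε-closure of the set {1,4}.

{1,3,4}

Begin with {1,4}.
4 →ε {3}; add 3.
ε-closure = {1,3,4}.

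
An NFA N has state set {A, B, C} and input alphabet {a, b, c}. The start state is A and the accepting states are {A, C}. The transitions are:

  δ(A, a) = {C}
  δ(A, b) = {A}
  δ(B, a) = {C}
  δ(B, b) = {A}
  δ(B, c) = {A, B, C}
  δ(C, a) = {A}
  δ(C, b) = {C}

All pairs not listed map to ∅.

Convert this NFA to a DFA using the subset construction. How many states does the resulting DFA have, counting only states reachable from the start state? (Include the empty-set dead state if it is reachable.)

Start state of the DFA: {A}.
{A} --a--> {C}  [new]
{A} --b--> {A}  [seen]
{A} --c--> ∅  [new]
{C} --a--> {A}  [seen]
{C} --b--> {C}  [seen]
{C} --c--> ∅  [seen]
∅ --a--> ∅  [seen]
∅ --b--> ∅  [seen]
∅ --c--> ∅  [seen]
Reachable DFA states: {A}, {C}, ∅.

3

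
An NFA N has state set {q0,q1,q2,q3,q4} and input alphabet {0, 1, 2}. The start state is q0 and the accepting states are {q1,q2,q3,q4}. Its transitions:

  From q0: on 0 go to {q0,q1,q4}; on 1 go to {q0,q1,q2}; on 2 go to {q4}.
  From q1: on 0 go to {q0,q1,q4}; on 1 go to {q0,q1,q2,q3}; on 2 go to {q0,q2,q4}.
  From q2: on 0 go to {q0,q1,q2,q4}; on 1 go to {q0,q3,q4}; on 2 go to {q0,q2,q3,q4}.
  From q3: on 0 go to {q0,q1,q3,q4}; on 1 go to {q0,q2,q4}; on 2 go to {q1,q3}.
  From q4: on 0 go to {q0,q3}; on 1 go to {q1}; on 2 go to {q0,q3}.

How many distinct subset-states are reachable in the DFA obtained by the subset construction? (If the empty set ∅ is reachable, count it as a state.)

13

Start state of the DFA: {q0}.
{q0} --0--> {q0,q1,q4}  [new]
{q0} --1--> {q0,q1,q2}  [new]
{q0} --2--> {q4}  [new]
{q0,q1,q4} --0--> {q0,q1,q3,q4}  [new]
{q0,q1,q4} --1--> {q0,q1,q2,q3}  [new]
{q0,q1,q4} --2--> {q0,q2,q3,q4}  [new]
{q0,q1,q2} --0--> {q0,q1,q2,q4}  [new]
{q0,q1,q2} --1--> {q0,q1,q2,q3,q4}  [new]
{q0,q1,q2} --2--> {q0,q2,q3,q4}  [seen]
{q4} --0--> {q0,q3}  [new]
{q4} --1--> {q1}  [new]
{q4} --2--> {q0,q3}  [seen]
{q0,q1,q3,q4} --0--> {q0,q1,q3,q4}  [seen]
{q0,q1,q3,q4} --1--> {q0,q1,q2,q3,q4}  [seen]
{q0,q1,q3,q4} --2--> {q0,q1,q2,q3,q4}  [seen]
{q0,q1,q2,q3} --0--> {q0,q1,q2,q3,q4}  [seen]
{q0,q1,q2,q3} --1--> {q0,q1,q2,q3,q4}  [seen]
{q0,q1,q2,q3} --2--> {q0,q1,q2,q3,q4}  [seen]
{q0,q2,q3,q4} --0--> {q0,q1,q2,q3,q4}  [seen]
{q0,q2,q3,q4} --1--> {q0,q1,q2,q3,q4}  [seen]
{q0,q2,q3,q4} --2--> {q0,q1,q2,q3,q4}  [seen]
{q0,q1,q2,q4} --0--> {q0,q1,q2,q3,q4}  [seen]
{q0,q1,q2,q4} --1--> {q0,q1,q2,q3,q4}  [seen]
{q0,q1,q2,q4} --2--> {q0,q2,q3,q4}  [seen]
{q0,q1,q2,q3,q4} --0--> {q0,q1,q2,q3,q4}  [seen]
{q0,q1,q2,q3,q4} --1--> {q0,q1,q2,q3,q4}  [seen]
{q0,q1,q2,q3,q4} --2--> {q0,q1,q2,q3,q4}  [seen]
{q0,q3} --0--> {q0,q1,q3,q4}  [seen]
{q0,q3} --1--> {q0,q1,q2,q4}  [seen]
{q0,q3} --2--> {q1,q3,q4}  [new]
{q1} --0--> {q0,q1,q4}  [seen]
{q1} --1--> {q0,q1,q2,q3}  [seen]
{q1} --2--> {q0,q2,q4}  [new]
{q1,q3,q4} --0--> {q0,q1,q3,q4}  [seen]
{q1,q3,q4} --1--> {q0,q1,q2,q3,q4}  [seen]
{q1,q3,q4} --2--> {q0,q1,q2,q3,q4}  [seen]
{q0,q2,q4} --0--> {q0,q1,q2,q3,q4}  [seen]
{q0,q2,q4} --1--> {q0,q1,q2,q3,q4}  [seen]
{q0,q2,q4} --2--> {q0,q2,q3,q4}  [seen]
Reachable DFA states: {q0}, {q0,q1,q4}, {q0,q1,q2}, {q4}, {q0,q1,q3,q4}, {q0,q1,q2,q3}, {q0,q2,q3,q4}, {q0,q1,q2,q4}, {q0,q1,q2,q3,q4}, {q0,q3}, {q1}, {q1,q3,q4}, {q0,q2,q4}.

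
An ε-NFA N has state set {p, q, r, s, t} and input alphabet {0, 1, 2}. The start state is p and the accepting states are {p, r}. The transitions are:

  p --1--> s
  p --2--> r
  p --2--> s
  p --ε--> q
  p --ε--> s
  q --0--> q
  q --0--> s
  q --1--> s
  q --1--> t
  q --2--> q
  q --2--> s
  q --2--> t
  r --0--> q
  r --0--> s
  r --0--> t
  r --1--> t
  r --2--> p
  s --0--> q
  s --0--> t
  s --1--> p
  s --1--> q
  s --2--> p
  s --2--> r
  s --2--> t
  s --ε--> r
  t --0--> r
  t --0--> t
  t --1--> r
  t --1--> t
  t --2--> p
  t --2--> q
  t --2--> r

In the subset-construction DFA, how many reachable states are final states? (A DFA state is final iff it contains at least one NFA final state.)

3

Start state of the DFA: {p, q, r, s} (ε-closure of the NFA start).
{p, q, r, s} --0--> {q, r, s, t}  [new]
{p, q, r, s} --1--> {p, q, r, s, t}  [new]
{p, q, r, s} --2--> {p, q, r, s, t}  [seen]
{q, r, s, t} --0--> {q, r, s, t}  [seen]
{q, r, s, t} --1--> {p, q, r, s, t}  [seen]
{q, r, s, t} --2--> {p, q, r, s, t}  [seen]
{p, q, r, s, t} --0--> {q, r, s, t}  [seen]
{p, q, r, s, t} --1--> {p, q, r, s, t}  [seen]
{p, q, r, s, t} --2--> {p, q, r, s, t}  [seen]
Reachable DFA states: {p, q, r, s}, {q, r, s, t}, {p, q, r, s, t}.
Accepting DFA states (contain an NFA accepting state): {p, q, r, s}, {q, r, s, t}, {p, q, r, s, t}.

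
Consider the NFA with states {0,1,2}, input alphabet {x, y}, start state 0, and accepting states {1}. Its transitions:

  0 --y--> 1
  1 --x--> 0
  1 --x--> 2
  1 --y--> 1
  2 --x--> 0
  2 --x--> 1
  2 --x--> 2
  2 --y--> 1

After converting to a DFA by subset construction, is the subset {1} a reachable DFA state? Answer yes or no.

yes

Start state of the DFA: {0}.
{0} --x--> ∅  [new]
{0} --y--> {1}  [new]
∅ --x--> ∅  [seen]
∅ --y--> ∅  [seen]
{1} --x--> {0,2}  [new]
{1} --y--> {1}  [seen]
{0,2} --x--> {0,1,2}  [new]
{0,2} --y--> {1}  [seen]
{0,1,2} --x--> {0,1,2}  [seen]
{0,1,2} --y--> {1}  [seen]
Reachable DFA states: {0}, ∅, {1}, {0,2}, {0,1,2}.
{1} is among them.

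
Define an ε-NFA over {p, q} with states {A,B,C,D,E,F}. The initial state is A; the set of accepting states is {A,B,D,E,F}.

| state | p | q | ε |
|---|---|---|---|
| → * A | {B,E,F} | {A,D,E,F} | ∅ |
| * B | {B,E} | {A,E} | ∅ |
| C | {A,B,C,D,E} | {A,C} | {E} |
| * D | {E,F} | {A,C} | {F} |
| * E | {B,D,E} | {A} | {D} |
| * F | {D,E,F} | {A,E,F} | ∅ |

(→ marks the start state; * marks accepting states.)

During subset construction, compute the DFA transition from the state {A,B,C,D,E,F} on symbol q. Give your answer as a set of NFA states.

{A,C,D,E,F}

δ(A,q) = {A,D,E,F}; δ(B,q) = {A,E}; δ(C,q) = {A,C}; δ(D,q) = {A,C}; δ(E,q) = {A}; δ(F,q) = {A,E,F}.
Union: {A,C,D,E,F}.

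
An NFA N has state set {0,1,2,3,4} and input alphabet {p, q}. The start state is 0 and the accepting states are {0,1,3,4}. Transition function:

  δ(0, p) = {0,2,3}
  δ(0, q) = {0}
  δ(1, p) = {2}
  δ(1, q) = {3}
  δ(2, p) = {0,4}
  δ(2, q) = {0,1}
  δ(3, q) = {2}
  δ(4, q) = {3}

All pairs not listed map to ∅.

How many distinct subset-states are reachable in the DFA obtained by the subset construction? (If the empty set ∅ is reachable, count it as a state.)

Start state of the DFA: {0}.
{0} --p--> {0,2,3}  [new]
{0} --q--> {0}  [seen]
{0,2,3} --p--> {0,2,3,4}  [new]
{0,2,3} --q--> {0,1,2}  [new]
{0,2,3,4} --p--> {0,2,3,4}  [seen]
{0,2,3,4} --q--> {0,1,2,3}  [new]
{0,1,2} --p--> {0,2,3,4}  [seen]
{0,1,2} --q--> {0,1,3}  [new]
{0,1,2,3} --p--> {0,2,3,4}  [seen]
{0,1,2,3} --q--> {0,1,2,3}  [seen]
{0,1,3} --p--> {0,2,3}  [seen]
{0,1,3} --q--> {0,2,3}  [seen]
Reachable DFA states: {0}, {0,2,3}, {0,2,3,4}, {0,1,2}, {0,1,2,3}, {0,1,3}.

6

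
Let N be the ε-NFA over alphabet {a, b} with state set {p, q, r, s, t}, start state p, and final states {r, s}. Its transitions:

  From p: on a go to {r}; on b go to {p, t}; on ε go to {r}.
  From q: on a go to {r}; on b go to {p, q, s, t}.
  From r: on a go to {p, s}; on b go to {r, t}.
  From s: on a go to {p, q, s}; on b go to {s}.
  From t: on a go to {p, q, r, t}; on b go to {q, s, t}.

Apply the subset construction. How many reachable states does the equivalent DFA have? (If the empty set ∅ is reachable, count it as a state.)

6

Start state of the DFA: {p, r} (ε-closure of the NFA start).
{p, r} --a--> {p, r, s}  [new]
{p, r} --b--> {p, r, t}  [new]
{p, r, s} --a--> {p, q, r, s}  [new]
{p, r, s} --b--> {p, r, s, t}  [new]
{p, r, t} --a--> {p, q, r, s, t}  [new]
{p, r, t} --b--> {p, q, r, s, t}  [seen]
{p, q, r, s} --a--> {p, q, r, s}  [seen]
{p, q, r, s} --b--> {p, q, r, s, t}  [seen]
{p, r, s, t} --a--> {p, q, r, s, t}  [seen]
{p, r, s, t} --b--> {p, q, r, s, t}  [seen]
{p, q, r, s, t} --a--> {p, q, r, s, t}  [seen]
{p, q, r, s, t} --b--> {p, q, r, s, t}  [seen]
Reachable DFA states: {p, r}, {p, r, s}, {p, r, t}, {p, q, r, s}, {p, r, s, t}, {p, q, r, s, t}.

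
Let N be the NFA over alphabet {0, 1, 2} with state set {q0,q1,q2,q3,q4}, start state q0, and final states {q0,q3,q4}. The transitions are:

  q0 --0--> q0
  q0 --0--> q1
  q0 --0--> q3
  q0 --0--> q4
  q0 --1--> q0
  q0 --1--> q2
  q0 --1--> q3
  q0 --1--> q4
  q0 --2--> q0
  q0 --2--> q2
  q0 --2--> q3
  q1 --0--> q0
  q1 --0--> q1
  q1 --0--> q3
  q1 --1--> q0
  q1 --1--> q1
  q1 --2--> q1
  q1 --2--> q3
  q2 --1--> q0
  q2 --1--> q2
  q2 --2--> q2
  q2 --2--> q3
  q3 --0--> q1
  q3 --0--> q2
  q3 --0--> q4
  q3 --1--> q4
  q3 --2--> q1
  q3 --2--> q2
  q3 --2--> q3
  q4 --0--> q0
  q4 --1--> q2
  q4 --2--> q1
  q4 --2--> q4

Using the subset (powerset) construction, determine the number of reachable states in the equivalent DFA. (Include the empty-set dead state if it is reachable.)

6

Start state of the DFA: {q0}.
{q0} --0--> {q0,q1,q3,q4}  [new]
{q0} --1--> {q0,q2,q3,q4}  [new]
{q0} --2--> {q0,q2,q3}  [new]
{q0,q1,q3,q4} --0--> {q0,q1,q2,q3,q4}  [new]
{q0,q1,q3,q4} --1--> {q0,q1,q2,q3,q4}  [seen]
{q0,q1,q3,q4} --2--> {q0,q1,q2,q3,q4}  [seen]
{q0,q2,q3,q4} --0--> {q0,q1,q2,q3,q4}  [seen]
{q0,q2,q3,q4} --1--> {q0,q2,q3,q4}  [seen]
{q0,q2,q3,q4} --2--> {q0,q1,q2,q3,q4}  [seen]
{q0,q2,q3} --0--> {q0,q1,q2,q3,q4}  [seen]
{q0,q2,q3} --1--> {q0,q2,q3,q4}  [seen]
{q0,q2,q3} --2--> {q0,q1,q2,q3}  [new]
{q0,q1,q2,q3,q4} --0--> {q0,q1,q2,q3,q4}  [seen]
{q0,q1,q2,q3,q4} --1--> {q0,q1,q2,q3,q4}  [seen]
{q0,q1,q2,q3,q4} --2--> {q0,q1,q2,q3,q4}  [seen]
{q0,q1,q2,q3} --0--> {q0,q1,q2,q3,q4}  [seen]
{q0,q1,q2,q3} --1--> {q0,q1,q2,q3,q4}  [seen]
{q0,q1,q2,q3} --2--> {q0,q1,q2,q3}  [seen]
Reachable DFA states: {q0}, {q0,q1,q3,q4}, {q0,q2,q3,q4}, {q0,q2,q3}, {q0,q1,q2,q3,q4}, {q0,q1,q2,q3}.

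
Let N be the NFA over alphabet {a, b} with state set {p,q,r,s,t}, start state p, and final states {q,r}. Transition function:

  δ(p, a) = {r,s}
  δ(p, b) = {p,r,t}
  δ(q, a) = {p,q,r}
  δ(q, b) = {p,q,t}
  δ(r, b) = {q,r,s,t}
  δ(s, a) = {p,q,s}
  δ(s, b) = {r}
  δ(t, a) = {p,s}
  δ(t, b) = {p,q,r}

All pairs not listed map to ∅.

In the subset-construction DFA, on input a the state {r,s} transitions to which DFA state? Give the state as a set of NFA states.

δ(r,a) = ∅; δ(s,a) = {p,q,s}.
Union: {p,q,s}.

{p,q,s}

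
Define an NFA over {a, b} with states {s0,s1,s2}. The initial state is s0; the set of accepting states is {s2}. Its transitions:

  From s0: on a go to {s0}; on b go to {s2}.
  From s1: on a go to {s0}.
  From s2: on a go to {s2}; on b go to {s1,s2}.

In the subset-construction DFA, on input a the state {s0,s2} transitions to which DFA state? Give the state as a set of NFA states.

δ(s0,a) = {s0}; δ(s2,a) = {s2}.
Union: {s0,s2}.

{s0,s2}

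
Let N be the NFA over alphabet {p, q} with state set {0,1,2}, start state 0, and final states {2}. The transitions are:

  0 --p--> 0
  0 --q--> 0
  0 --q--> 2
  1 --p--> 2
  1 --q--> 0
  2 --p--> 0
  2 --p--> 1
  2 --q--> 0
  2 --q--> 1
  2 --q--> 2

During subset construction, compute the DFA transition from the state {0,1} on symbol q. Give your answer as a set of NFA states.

{0,2}

δ(0,q) = {0,2}; δ(1,q) = {0}.
Union: {0,2}.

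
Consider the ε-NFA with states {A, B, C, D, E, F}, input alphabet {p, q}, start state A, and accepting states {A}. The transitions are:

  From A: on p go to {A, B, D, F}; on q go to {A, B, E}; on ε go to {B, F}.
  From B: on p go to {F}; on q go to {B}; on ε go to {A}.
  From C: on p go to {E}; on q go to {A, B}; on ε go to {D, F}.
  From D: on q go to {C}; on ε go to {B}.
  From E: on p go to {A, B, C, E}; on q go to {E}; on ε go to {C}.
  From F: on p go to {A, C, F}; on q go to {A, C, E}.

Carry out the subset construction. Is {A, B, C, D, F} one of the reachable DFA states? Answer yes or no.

Start state of the DFA: {A, B, F} (ε-closure of the NFA start).
{A, B, F} --p--> {A, B, C, D, F}  [new]
{A, B, F} --q--> {A, B, C, D, E, F}  [new]
{A, B, C, D, F} --p--> {A, B, C, D, E, F}  [seen]
{A, B, C, D, F} --q--> {A, B, C, D, E, F}  [seen]
{A, B, C, D, E, F} --p--> {A, B, C, D, E, F}  [seen]
{A, B, C, D, E, F} --q--> {A, B, C, D, E, F}  [seen]
Reachable DFA states: {A, B, F}, {A, B, C, D, F}, {A, B, C, D, E, F}.
{A, B, C, D, F} is among them.

yes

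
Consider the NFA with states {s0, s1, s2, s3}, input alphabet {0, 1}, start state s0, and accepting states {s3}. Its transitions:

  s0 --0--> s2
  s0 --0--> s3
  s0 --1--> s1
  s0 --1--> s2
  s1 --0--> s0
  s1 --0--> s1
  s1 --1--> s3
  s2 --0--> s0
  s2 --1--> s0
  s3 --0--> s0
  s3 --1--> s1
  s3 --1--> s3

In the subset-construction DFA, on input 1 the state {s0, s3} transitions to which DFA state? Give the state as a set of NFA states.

δ(s0,1) = {s1, s2}; δ(s3,1) = {s1, s3}.
Union: {s1, s2, s3}.

{s1, s2, s3}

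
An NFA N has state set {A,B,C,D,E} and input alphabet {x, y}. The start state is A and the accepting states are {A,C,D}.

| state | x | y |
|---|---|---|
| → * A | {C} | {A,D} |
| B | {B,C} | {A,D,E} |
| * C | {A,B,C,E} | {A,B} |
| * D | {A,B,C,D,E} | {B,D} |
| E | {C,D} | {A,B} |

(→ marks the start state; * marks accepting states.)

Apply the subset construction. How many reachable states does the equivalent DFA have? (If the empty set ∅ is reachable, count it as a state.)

10

Start state of the DFA: {A}.
{A} --x--> {C}  [new]
{A} --y--> {A,D}  [new]
{C} --x--> {A,B,C,E}  [new]
{C} --y--> {A,B}  [new]
{A,D} --x--> {A,B,C,D,E}  [new]
{A,D} --y--> {A,B,D}  [new]
{A,B,C,E} --x--> {A,B,C,D,E}  [seen]
{A,B,C,E} --y--> {A,B,D,E}  [new]
{A,B} --x--> {B,C}  [new]
{A,B} --y--> {A,D,E}  [new]
{A,B,C,D,E} --x--> {A,B,C,D,E}  [seen]
{A,B,C,D,E} --y--> {A,B,D,E}  [seen]
{A,B,D} --x--> {A,B,C,D,E}  [seen]
{A,B,D} --y--> {A,B,D,E}  [seen]
{A,B,D,E} --x--> {A,B,C,D,E}  [seen]
{A,B,D,E} --y--> {A,B,D,E}  [seen]
{B,C} --x--> {A,B,C,E}  [seen]
{B,C} --y--> {A,B,D,E}  [seen]
{A,D,E} --x--> {A,B,C,D,E}  [seen]
{A,D,E} --y--> {A,B,D}  [seen]
Reachable DFA states: {A}, {C}, {A,D}, {A,B,C,E}, {A,B}, {A,B,C,D,E}, {A,B,D}, {A,B,D,E}, {B,C}, {A,D,E}.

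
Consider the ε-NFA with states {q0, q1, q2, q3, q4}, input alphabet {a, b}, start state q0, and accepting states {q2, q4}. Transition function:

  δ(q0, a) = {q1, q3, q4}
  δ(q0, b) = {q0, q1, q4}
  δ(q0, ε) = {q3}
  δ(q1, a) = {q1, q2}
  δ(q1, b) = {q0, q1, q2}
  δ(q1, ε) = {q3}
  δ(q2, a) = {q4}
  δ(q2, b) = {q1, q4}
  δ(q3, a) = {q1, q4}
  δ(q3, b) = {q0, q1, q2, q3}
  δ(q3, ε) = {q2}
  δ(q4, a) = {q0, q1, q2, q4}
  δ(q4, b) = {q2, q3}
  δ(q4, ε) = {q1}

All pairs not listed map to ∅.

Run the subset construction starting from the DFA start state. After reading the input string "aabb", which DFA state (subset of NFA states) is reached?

{q0, q1, q2, q3, q4}

Start: {q0, q2, q3}.
δ(q0,a) = {q1, q3, q4}; δ(q2,a) = {q4}; δ(q3,a) = {q1, q4}.
Union: {q1, q3, q4}.
ε-closure gives {q1, q2, q3, q4}.
After a: {q1, q2, q3, q4}.
δ(q1,a) = {q1, q2}; δ(q2,a) = {q4}; δ(q3,a) = {q1, q4}; δ(q4,a) = {q0, q1, q2, q4}.
Union: {q0, q1, q2, q4}.
ε-closure gives {q0, q1, q2, q3, q4}.
After a: {q0, q1, q2, q3, q4}.
δ(q0,b) = {q0, q1, q4}; δ(q1,b) = {q0, q1, q2}; δ(q2,b) = {q1, q4}; δ(q3,b) = {q0, q1, q2, q3}; δ(q4,b) = {q2, q3}.
Union: {q0, q1, q2, q3, q4}.
After b: {q0, q1, q2, q3, q4}.
δ(q0,b) = {q0, q1, q4}; δ(q1,b) = {q0, q1, q2}; δ(q2,b) = {q1, q4}; δ(q3,b) = {q0, q1, q2, q3}; δ(q4,b) = {q2, q3}.
Union: {q0, q1, q2, q3, q4}.
After b: {q0, q1, q2, q3, q4}.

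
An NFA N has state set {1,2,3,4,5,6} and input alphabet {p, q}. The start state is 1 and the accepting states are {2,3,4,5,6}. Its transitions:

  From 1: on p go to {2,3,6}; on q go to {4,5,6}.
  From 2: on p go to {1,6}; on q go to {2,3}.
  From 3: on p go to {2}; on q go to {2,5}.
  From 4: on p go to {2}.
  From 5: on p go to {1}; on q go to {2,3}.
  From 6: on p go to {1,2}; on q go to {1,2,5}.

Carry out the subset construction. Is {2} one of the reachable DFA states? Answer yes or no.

Start state of the DFA: {1}.
{1} --p--> {2,3,6}  [new]
{1} --q--> {4,5,6}  [new]
{2,3,6} --p--> {1,2,6}  [new]
{2,3,6} --q--> {1,2,3,5}  [new]
{4,5,6} --p--> {1,2}  [new]
{4,5,6} --q--> {1,2,3,5}  [seen]
{1,2,6} --p--> {1,2,3,6}  [new]
{1,2,6} --q--> {1,2,3,4,5,6}  [new]
{1,2,3,5} --p--> {1,2,3,6}  [seen]
{1,2,3,5} --q--> {2,3,4,5,6}  [new]
{1,2} --p--> {1,2,3,6}  [seen]
{1,2} --q--> {2,3,4,5,6}  [seen]
{1,2,3,6} --p--> {1,2,3,6}  [seen]
{1,2,3,6} --q--> {1,2,3,4,5,6}  [seen]
{1,2,3,4,5,6} --p--> {1,2,3,6}  [seen]
{1,2,3,4,5,6} --q--> {1,2,3,4,5,6}  [seen]
{2,3,4,5,6} --p--> {1,2,6}  [seen]
{2,3,4,5,6} --q--> {1,2,3,5}  [seen]
Reachable DFA states: {1}, {2,3,6}, {4,5,6}, {1,2,6}, {1,2,3,5}, {1,2}, {1,2,3,6}, {1,2,3,4,5,6}, {2,3,4,5,6}.
{2} is not among them.

no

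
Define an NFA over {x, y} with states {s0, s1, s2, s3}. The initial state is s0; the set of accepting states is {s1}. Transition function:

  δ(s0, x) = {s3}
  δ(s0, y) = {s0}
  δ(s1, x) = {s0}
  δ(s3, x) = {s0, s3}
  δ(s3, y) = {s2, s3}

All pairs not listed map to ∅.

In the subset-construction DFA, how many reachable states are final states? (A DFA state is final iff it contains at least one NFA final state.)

Start state of the DFA: {s0}.
{s0} --x--> {s3}  [new]
{s0} --y--> {s0}  [seen]
{s3} --x--> {s0, s3}  [new]
{s3} --y--> {s2, s3}  [new]
{s0, s3} --x--> {s0, s3}  [seen]
{s0, s3} --y--> {s0, s2, s3}  [new]
{s2, s3} --x--> {s0, s3}  [seen]
{s2, s3} --y--> {s2, s3}  [seen]
{s0, s2, s3} --x--> {s0, s3}  [seen]
{s0, s2, s3} --y--> {s0, s2, s3}  [seen]
Reachable DFA states: {s0}, {s3}, {s0, s3}, {s2, s3}, {s0, s2, s3}.
Accepting DFA states (contain an NFA accepting state): none.

0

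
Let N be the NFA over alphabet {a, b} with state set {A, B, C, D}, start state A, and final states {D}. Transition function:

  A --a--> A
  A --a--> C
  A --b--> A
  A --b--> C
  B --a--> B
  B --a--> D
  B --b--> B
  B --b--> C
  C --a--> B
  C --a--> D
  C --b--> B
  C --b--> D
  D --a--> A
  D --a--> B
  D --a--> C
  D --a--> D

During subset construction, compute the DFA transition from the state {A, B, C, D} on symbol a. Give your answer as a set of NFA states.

{A, B, C, D}

δ(A,a) = {A, C}; δ(B,a) = {B, D}; δ(C,a) = {B, D}; δ(D,a) = {A, B, C, D}.
Union: {A, B, C, D}.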